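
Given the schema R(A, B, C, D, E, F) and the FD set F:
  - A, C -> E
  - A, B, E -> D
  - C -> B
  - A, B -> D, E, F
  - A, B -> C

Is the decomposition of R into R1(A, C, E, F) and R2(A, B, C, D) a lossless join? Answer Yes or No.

R1 ∩ R2 = {A, C}; its closure under F is {A, B, C, D, E, F}.
This includes all of R1, so the common attributes are a superkey of R1 — the join is lossless.

Yes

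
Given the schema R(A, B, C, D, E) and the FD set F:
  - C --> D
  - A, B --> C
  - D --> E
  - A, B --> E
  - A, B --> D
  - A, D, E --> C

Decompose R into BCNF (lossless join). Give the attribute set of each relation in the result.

{A, B, C}; {C, D}; {D, E}

Candidate key of the original relation: {A, B}.
Within {A, B, C, D, E}: {C}⁺ ∩ {A, B, C, D, E} = {C, D, E}, not the whole set, so C --> D, E violates BCNF; decompose into {C, D, E} and {A, B, C}.
Within {C, D, E}: {D}⁺ ∩ {C, D, E} = {D, E}, not the whole set, so D --> E violates BCNF; decompose into {D, E} and {C, D}.
{D, E} is in BCNF.
{C, D} is in BCNF.
{A, B, C} is in BCNF.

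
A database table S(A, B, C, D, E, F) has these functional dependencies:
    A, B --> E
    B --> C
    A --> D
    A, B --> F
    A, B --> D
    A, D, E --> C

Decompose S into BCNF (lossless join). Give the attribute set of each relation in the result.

{A, B, E, F}; {A, D}; {B, C}

Candidate key of the original relation: {A, B}.
In {A, B, C, D, E, F}, {B} is not a superkey ({B}⁺ restricted to this set is {B, C}), so split on B --> C into {B, C} and {A, B, D, E, F}.
{B, C} is in BCNF.
In {A, B, D, E, F}, {A} is not a superkey ({A}⁺ restricted to this set is {A, D}), so split on A --> D into {A, D} and {A, B, E, F}.
{A, D} is in BCNF.
{A, B, E, F} is in BCNF.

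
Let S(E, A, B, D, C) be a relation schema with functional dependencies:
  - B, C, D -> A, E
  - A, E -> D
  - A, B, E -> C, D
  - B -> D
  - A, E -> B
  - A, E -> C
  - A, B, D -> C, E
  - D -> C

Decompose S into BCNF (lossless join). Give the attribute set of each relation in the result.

Candidate keys of the original relation: {A, E}, {B}.
{A, B, C, D, E}: {D} determines {C, D} here but is not a superkey — split on D -> C, giving {C, D} and {A, B, D, E}.
{C, D} has no BCNF violation.
{A, B, D, E} has no BCNF violation.

{A, B, D, E}; {C, D}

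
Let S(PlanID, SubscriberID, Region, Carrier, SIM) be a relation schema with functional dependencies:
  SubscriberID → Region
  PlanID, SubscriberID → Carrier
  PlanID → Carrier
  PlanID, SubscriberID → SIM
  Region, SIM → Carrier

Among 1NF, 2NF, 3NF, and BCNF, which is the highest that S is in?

1NF

Candidate key: {PlanID, SubscriberID}. Prime attributes: {PlanID, SubscriberID}.
For SubscriberID → Region we have {SubscriberID}⁺ = {Region, SubscriberID}; {SubscriberID} is not a superkey, so BCNF fails.
SubscriberID → Region determines the non-prime attribute {Region} from a non-superkey — 3NF is violated.
Since {PlanID} ⊂ {PlanID, SubscriberID} and {PlanID}⁺ ⊇ {Carrier} with {Carrier} non-prime, there is a partial dependency; 2NF fails.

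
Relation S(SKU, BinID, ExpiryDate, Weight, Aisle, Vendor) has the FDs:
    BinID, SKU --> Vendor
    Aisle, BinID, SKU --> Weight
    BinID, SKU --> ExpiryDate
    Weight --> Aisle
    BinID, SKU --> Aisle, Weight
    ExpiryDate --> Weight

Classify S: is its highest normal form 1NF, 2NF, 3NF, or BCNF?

Candidate key: {BinID, SKU}. Prime attributes: {BinID, SKU}.
For Weight --> Aisle we have {Weight}⁺ = {Aisle, Weight}; {Weight} is not a superkey, so BCNF fails.
Weight --> Aisle determines the non-prime attribute {Aisle} from a non-superkey — 3NF is violated.
Checking every proper subset of each key, none determines a non-prime attribute — 2NF is satisfied.

2NF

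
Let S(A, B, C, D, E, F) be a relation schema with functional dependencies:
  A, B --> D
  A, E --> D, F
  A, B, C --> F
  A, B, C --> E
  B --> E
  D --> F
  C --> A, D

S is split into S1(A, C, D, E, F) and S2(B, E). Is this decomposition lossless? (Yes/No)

No

Common attributes: {E}; their closure is {E}.
Neither S1 nor S2 is contained in that closure, so the decomposition is lossy.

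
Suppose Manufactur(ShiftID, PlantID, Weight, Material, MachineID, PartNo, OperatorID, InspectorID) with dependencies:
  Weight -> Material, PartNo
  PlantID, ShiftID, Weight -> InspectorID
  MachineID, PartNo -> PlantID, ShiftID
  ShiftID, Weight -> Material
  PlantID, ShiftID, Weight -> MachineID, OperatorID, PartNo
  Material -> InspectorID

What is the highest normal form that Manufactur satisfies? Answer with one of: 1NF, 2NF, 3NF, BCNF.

1NF

Candidate keys: {MachineID, Weight}, {PlantID, ShiftID, Weight}. Prime attributes: {MachineID, PlantID, ShiftID, Weight}.
Weight -> Material, PartNo breaks BCNF: {Weight}⁺ = {InspectorID, Material, PartNo, Weight}, so {Weight} is not a superkey.
Weight -> Material, PartNo has non-prime {Material, PartNo} on the right and a non-superkey on the left, so 3NF fails.
Since {Weight} ⊂ {MachineID, Weight} and {Weight}⁺ ⊇ {InspectorID, Material, PartNo} with {InspectorID, Material, PartNo} non-prime, there is a partial dependency; 2NF fails.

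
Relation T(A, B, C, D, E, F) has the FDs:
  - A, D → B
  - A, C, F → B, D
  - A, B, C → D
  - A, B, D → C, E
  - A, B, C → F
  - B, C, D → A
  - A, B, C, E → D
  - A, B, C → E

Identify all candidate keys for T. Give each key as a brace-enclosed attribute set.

{A, B, C}, {A, C, F}, {A, D}, {B, C, D}

{A, D}⁺ = {A, B, C, D, E, F} — all of the relation — so {A, D} is a candidate key.
{A, B, C}⁺ = {A, B, C, D, E, F} — all of the relation — so {A, B, C} is a candidate key.
{A, C, F}⁺ = {A, B, C, D, E, F} — all of the relation — so {A, C, F} is a candidate key.
{B, C, D}⁺ = {A, B, C, D, E, F} — all of the relation — so {B, C, D} is a candidate key.
These are minimal and exhaustive — every other superkey contains one of them.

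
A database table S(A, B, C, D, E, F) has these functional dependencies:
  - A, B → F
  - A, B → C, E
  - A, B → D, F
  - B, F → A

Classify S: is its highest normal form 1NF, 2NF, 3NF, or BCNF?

BCNF

Candidate keys: {A, B}, {B, F}. Prime attributes: {A, B, F}.
Every FD has a superkey on the left, so the relation is in BCNF.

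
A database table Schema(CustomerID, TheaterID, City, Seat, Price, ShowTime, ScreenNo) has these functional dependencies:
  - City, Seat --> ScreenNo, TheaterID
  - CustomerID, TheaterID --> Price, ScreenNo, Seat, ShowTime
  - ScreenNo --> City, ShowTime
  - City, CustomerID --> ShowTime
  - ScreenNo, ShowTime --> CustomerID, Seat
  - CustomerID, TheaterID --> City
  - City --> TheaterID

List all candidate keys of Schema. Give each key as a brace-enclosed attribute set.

Closure of {ScreenNo} is {City, CustomerID, Price, ScreenNo, Seat, ShowTime, TheaterID}, the whole schema; {ScreenNo} is a candidate key.
Closure of {City, CustomerID} is {City, CustomerID, Price, ScreenNo, Seat, ShowTime, TheaterID}, the whole schema; {City, CustomerID} is a candidate key.
Closure of {City, Seat} is {City, CustomerID, Price, ScreenNo, Seat, ShowTime, TheaterID}, the whole schema; {City, Seat} is a candidate key.
Closure of {CustomerID, TheaterID} is {City, CustomerID, Price, ScreenNo, Seat, ShowTime, TheaterID}, the whole schema; {CustomerID, TheaterID} is a candidate key.
Any other superkey properly contains one of these, so there are no further candidate keys.

{City, CustomerID}, {City, Seat}, {CustomerID, TheaterID}, {ScreenNo}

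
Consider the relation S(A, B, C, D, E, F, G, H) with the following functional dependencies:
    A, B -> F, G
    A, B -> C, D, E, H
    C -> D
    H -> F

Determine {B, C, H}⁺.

Start with {B, C, H}.
C -> D applies; add {D} → now {B, C, D, H}.
H -> F applies; add {F} → now {B, C, D, F, H}.
No further FD applies.

{B, C, D, F, H}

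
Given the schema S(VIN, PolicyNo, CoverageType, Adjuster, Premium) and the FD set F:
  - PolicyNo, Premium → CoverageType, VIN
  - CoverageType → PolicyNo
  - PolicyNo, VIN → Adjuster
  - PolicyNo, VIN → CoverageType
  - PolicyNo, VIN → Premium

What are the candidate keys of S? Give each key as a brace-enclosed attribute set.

{CoverageType, Premium}, {CoverageType, VIN}, {PolicyNo, Premium}, {PolicyNo, VIN}

{CoverageType, Premium} is a candidate key since {CoverageType, Premium}⁺ = {Adjuster, CoverageType, PolicyNo, Premium, VIN} covers every attribute.
{CoverageType, VIN} is a candidate key since {CoverageType, VIN}⁺ = {Adjuster, CoverageType, PolicyNo, Premium, VIN} covers every attribute.
{PolicyNo, Premium} is a candidate key since {PolicyNo, Premium}⁺ = {Adjuster, CoverageType, PolicyNo, Premium, VIN} covers every attribute.
{PolicyNo, VIN} is a candidate key since {PolicyNo, VIN}⁺ = {Adjuster, CoverageType, PolicyNo, Premium, VIN} covers every attribute.
These are minimal and exhaustive — every other superkey contains one of them.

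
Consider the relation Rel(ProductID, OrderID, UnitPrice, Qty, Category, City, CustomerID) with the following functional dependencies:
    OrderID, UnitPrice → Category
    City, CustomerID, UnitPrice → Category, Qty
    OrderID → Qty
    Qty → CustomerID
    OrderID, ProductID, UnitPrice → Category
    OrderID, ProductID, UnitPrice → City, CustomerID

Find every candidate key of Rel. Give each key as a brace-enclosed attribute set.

{OrderID, ProductID, UnitPrice}

{OrderID, ProductID, UnitPrice} never appear on the right of any FD, so every key must include all of them.
{OrderID, ProductID, UnitPrice} is a candidate key since {OrderID, ProductID, UnitPrice}⁺ = {Category, City, CustomerID, OrderID, ProductID, Qty, UnitPrice} covers every attribute.
No smaller or unrelated set reaches every attribute, so there are no other keys.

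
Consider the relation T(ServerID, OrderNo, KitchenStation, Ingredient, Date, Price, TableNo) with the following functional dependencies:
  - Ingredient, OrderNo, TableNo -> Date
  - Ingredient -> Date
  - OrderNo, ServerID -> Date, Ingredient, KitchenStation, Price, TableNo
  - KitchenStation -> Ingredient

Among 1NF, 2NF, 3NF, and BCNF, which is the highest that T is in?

Candidate key: {OrderNo, ServerID}. Prime attributes: {OrderNo, ServerID}.
Ingredient, OrderNo, TableNo -> Date: {Ingredient, OrderNo, TableNo}⁺ = {Date, Ingredient, OrderNo, TableNo}, which is not all of the attributes, so the left side is not a superkey — BCNF is violated.
Because {Date} is non-prime and the left side of Ingredient, OrderNo, TableNo -> Date is not a superkey, the relation is not in 3NF.
No non-prime attribute depends on a proper subset of any candidate key, so 2NF holds.

2NF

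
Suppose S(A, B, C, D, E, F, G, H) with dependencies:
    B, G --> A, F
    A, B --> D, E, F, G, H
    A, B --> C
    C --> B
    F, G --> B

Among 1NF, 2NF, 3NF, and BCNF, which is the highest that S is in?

3NF

Candidate keys: {A, B}, {A, C}, {B, G}, {C, G}, {F, G}. Prime attributes: {A, B, C, F, G}.
For C --> B we have {C}⁺ = {B, C}; {C} is not a superkey, so BCNF fails.
Since {B} ⊆ prime attributes and every other non-superkey FD also has a prime right side, the schema is in 3NF.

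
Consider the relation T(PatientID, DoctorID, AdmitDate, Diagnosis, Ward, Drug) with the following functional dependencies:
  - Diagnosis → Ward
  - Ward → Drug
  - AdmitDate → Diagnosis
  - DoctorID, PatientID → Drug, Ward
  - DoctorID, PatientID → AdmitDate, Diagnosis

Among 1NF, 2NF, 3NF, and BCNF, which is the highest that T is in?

Candidate key: {DoctorID, PatientID}. Prime attributes: {DoctorID, PatientID}.
Diagnosis → Ward: {Diagnosis}⁺ = {Diagnosis, Drug, Ward}, which is not all of the attributes, so the left side is not a superkey — BCNF is violated.
Diagnosis → Ward has non-prime {Ward} on the right and a non-superkey on the left, so 3NF fails.
No proper subset of a key has a non-prime attribute in its closure, so there is no partial dependency; 2NF holds.

2NF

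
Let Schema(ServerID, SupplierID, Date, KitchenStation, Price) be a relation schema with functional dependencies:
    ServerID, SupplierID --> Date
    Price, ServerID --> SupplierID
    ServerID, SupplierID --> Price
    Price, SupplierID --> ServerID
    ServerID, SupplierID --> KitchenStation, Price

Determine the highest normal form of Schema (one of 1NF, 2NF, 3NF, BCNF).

BCNF

Candidate keys: {Price, ServerID}, {Price, SupplierID}, {ServerID, SupplierID}. Prime attributes: {Price, ServerID, SupplierID}.
Every FD has a superkey on the left, so the relation is in BCNF.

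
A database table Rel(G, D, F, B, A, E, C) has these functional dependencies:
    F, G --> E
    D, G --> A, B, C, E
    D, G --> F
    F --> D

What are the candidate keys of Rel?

{D, G}, {F, G}

Attributes never on any right-hand side: {G} — every candidate key must contain it.
{D, G}⁺ = {A, B, C, D, E, F, G} — all of the relation — so {D, G} is a candidate key.
{F, G}⁺ = {A, B, C, D, E, F, G} — all of the relation — so {F, G} is a candidate key.
No proper subset of any of these is a key, and no other minimal superkey exists.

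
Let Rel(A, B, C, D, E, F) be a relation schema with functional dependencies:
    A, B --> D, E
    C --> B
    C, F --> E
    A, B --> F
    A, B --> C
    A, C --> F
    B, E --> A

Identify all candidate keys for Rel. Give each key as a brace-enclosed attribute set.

{A, B}, {A, C}, {B, E}, {C, E}, {C, F}

{A, B}⁺ = {A, B, C, D, E, F} — all of the relation — so {A, B} is a candidate key.
{A, C}⁺ = {A, B, C, D, E, F} — all of the relation — so {A, C} is a candidate key.
{B, E}⁺ = {A, B, C, D, E, F} — all of the relation — so {B, E} is a candidate key.
{C, E}⁺ = {A, B, C, D, E, F} — all of the relation — so {C, E} is a candidate key.
{C, F}⁺ = {A, B, C, D, E, F} — all of the relation — so {C, F} is a candidate key.
No proper subset of any of these is a key, and no other minimal superkey exists.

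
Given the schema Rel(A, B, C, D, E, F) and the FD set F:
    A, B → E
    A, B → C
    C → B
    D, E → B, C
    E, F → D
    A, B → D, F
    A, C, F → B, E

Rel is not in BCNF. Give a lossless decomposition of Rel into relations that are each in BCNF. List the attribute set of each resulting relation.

Candidate keys of the original relation: {A, B}, {A, C}, {A, D, E}, {A, E, F}.
In {A, B, C, D, E, F}, {C} is not a superkey ({C}⁺ restricted to this set is {B, C}), so split on C → B into {B, C} and {A, C, D, E, F}.
{B, C}: every determinant is a superkey — BCNF.
In {A, C, D, E, F}, {D, E} is not a superkey ({D, E}⁺ restricted to this set is {C, D, E}), so split on D, E → C into {C, D, E} and {A, D, E, F}.
{C, D, E}: every determinant is a superkey — BCNF.
In {A, D, E, F}, {E, F} is not a superkey ({E, F}⁺ restricted to this set is {D, E, F}), so split on E, F → D into {D, E, F} and {A, E, F}.
{D, E, F}: every determinant is a superkey — BCNF.
{A, E, F}: every determinant is a superkey — BCNF.

{A, E, F}; {B, C}; {C, D, E}; {D, E, F}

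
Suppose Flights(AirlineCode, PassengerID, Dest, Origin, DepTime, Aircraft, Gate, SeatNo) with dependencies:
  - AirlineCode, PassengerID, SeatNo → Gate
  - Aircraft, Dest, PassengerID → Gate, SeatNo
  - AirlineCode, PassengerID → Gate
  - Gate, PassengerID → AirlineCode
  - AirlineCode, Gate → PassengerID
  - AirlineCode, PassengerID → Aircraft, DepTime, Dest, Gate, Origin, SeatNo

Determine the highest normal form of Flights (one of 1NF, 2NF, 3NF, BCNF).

Candidate keys: {Aircraft, Dest, PassengerID}, {AirlineCode, Gate}, {AirlineCode, PassengerID}, {Gate, PassengerID}. Prime attributes: {Aircraft, AirlineCode, Dest, Gate, PassengerID}.
Every FD has a superkey on the left, so the relation is in BCNF.

BCNF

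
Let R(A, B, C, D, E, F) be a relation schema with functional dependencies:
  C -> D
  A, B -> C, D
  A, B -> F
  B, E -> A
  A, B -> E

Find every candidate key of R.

{A, B}, {B, E}

{B} never appears on the right of any FD, so every key must include it.
{A, B} is a candidate key since {A, B}⁺ = {A, B, C, D, E, F} covers every attribute.
{B, E} is a candidate key since {B, E}⁺ = {A, B, C, D, E, F} covers every attribute.
These are minimal and exhaustive — every other superkey contains one of them.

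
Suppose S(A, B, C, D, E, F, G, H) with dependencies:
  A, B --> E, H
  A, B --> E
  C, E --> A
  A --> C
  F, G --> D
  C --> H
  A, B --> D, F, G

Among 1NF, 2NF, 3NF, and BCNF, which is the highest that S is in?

1NF

Candidate keys: {A, B}, {B, C, E}. Prime attributes: {A, B, C, E}.
C, E --> A: {C, E}⁺ = {A, C, E, H}, which is not all of the attributes, so the left side is not a superkey — BCNF is violated.
Because {D} is non-prime and the left side of F, G --> D is not a superkey, the relation is not in 3NF.
The proper key subset {A} of {A, B} determines non-prime {H}, so the relation is not even in 2NF.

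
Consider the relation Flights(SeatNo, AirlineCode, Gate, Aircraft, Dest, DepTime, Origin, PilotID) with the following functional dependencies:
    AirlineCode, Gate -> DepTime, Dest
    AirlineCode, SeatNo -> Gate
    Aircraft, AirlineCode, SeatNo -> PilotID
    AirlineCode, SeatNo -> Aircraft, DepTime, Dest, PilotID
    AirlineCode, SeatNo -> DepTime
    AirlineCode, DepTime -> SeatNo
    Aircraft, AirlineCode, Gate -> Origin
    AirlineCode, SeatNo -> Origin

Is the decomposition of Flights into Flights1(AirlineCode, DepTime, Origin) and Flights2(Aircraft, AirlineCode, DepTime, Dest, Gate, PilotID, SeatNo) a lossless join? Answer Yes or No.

The shared attributes are {AirlineCode, DepTime} and {AirlineCode, DepTime}⁺ = {Aircraft, AirlineCode, DepTime, Dest, Gate, Origin, PilotID, SeatNo}.
Since Flights1 ⊆ {Aircraft, AirlineCode, DepTime, Dest, Gate, Origin, PilotID, SeatNo}, the intersection is a superkey of Flights1; the decomposition is lossless.

Yes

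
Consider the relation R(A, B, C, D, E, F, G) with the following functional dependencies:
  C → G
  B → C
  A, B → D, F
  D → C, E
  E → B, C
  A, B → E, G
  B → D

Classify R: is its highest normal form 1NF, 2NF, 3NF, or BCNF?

Candidate keys: {A, B}, {A, D}, {A, E}. Prime attributes: {A, B, D, E}.
C → G: {C}⁺ = {C, G}, which is not all of the attributes, so the left side is not a superkey — BCNF is violated.
C → G has non-prime {G} on the right and a non-superkey on the left, so 3NF fails.
The proper key subset {B} of {A, B} determines non-prime {C, G}, so the relation is not even in 2NF.

1NF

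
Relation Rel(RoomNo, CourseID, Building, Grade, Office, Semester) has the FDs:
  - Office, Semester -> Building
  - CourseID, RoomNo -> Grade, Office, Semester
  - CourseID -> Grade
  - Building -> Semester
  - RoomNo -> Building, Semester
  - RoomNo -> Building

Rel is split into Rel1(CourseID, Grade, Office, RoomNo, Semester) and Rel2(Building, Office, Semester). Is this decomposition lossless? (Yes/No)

Common attributes: {Office, Semester}; their closure is {Building, Office, Semester}.
Since Rel2 ⊆ {Building, Office, Semester}, the intersection is a superkey of Rel2; the decomposition is lossless.

Yes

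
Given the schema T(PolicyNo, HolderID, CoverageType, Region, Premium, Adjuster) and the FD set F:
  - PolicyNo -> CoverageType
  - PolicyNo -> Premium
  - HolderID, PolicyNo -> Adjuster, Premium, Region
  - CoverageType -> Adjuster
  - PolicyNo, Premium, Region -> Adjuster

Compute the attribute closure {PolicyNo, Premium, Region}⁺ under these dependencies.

Start with {PolicyNo, Premium, Region}.
PolicyNo -> CoverageType applies; add {CoverageType} → now {CoverageType, PolicyNo, Premium, Region}.
CoverageType -> Adjuster applies; add {Adjuster} → now {Adjuster, CoverageType, PolicyNo, Premium, Region}.
No further FD applies.

{Adjuster, CoverageType, PolicyNo, Premium, Region}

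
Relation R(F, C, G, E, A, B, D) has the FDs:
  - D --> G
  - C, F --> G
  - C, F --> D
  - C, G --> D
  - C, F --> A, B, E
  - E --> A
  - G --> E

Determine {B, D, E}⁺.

Start with {B, D, E}.
D --> G applies; add {G} → now {B, D, E, G}.
E --> A applies; add {A} → now {A, B, D, E, G}.
No further FD applies.

{A, B, D, E, G}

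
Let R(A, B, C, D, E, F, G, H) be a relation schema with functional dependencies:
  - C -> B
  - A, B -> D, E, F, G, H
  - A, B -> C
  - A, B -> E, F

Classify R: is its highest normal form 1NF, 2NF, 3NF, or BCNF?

Candidate keys: {A, B}, {A, C}. Prime attributes: {A, B, C}.
C -> B: {C}⁺ = {B, C}, which is not all of the attributes, so the left side is not a superkey — BCNF is violated.
Since {B} ⊆ prime attributes and every other non-superkey FD also has a prime right side, the schema is in 3NF.

3NF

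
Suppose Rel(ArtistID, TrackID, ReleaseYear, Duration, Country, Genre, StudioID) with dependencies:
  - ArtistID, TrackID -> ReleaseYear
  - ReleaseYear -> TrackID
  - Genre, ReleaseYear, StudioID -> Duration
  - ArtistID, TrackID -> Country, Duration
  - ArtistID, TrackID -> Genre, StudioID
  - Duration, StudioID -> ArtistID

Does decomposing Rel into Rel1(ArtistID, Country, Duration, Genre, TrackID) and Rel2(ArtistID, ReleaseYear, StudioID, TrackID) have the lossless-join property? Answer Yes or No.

Common attributes: {ArtistID, TrackID}; their closure is {ArtistID, Country, Duration, Genre, ReleaseYear, StudioID, TrackID}.
Since Rel1 ⊆ {ArtistID, Country, Duration, Genre, ReleaseYear, StudioID, TrackID}, the intersection is a superkey of Rel1; the decomposition is lossless.

Yes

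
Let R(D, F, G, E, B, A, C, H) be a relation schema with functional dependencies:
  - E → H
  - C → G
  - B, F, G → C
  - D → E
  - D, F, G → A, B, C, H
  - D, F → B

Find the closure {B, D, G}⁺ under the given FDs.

{B, D, E, G, H}

Start with {B, D, G}.
D → E applies; add {E} → now {B, D, E, G}.
E → H applies; add {H} → now {B, D, E, G, H}.
No further FD applies.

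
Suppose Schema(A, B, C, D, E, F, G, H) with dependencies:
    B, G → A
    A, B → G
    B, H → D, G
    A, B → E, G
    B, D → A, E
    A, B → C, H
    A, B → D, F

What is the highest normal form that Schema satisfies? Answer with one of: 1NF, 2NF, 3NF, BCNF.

BCNF

Candidate keys: {A, B}, {B, D}, {B, G}, {B, H}. Prime attributes: {A, B, D, G, H}.
The left-hand side of every FD is a superkey, so BCNF is satisfied.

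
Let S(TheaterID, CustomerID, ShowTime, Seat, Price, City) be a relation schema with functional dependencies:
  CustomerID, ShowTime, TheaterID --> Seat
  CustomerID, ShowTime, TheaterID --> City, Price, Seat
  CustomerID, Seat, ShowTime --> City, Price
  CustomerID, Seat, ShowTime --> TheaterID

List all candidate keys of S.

{CustomerID, Seat, ShowTime}, {CustomerID, ShowTime, TheaterID}

Attributes never on any right-hand side: {CustomerID, ShowTime} — every candidate key must contain all of them.
{CustomerID, Seat, ShowTime}⁺ = {City, CustomerID, Price, Seat, ShowTime, TheaterID}, which is every attribute, so {CustomerID, Seat, ShowTime} is a candidate key.
{CustomerID, ShowTime, TheaterID}⁺ = {City, CustomerID, Price, Seat, ShowTime, TheaterID}, which is every attribute, so {CustomerID, ShowTime, TheaterID} is a candidate key.
Any other superkey properly contains one of these, so there are no further candidate keys.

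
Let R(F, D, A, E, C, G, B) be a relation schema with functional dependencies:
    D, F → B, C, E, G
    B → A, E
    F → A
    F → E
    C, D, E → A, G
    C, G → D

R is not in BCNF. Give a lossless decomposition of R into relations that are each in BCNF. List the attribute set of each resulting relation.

{A, B, E}; {B, C, F, G}; {C, D, G}

Candidate keys of the original relation: {C, F, G}, {D, F}.
In {A, B, C, D, E, F, G}, {B} is not a superkey ({B}⁺ restricted to this set is {A, B, E}), so split on B → A, E into {A, B, E} and {B, C, D, F, G}.
{A, B, E} has no BCNF violation.
In {B, C, D, F, G}, {C, G} is not a superkey ({C, G}⁺ restricted to this set is {C, D, G}), so split on C, G → D into {C, D, G} and {B, C, F, G}.
{C, D, G} has no BCNF violation.
{B, C, F, G} has no BCNF violation.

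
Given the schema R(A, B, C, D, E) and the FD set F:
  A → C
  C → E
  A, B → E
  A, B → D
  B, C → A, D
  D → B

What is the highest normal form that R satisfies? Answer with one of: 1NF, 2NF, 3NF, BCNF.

1NF

Candidate keys: {A, B}, {A, D}, {B, C}, {C, D}. Prime attributes: {A, B, C, D}.
For A → C we have {A}⁺ = {A, C, E}; {A} is not a superkey, so BCNF fails.
C → E has non-prime {E} on the right and a non-superkey on the left, so 3NF fails.
{A} is a proper subset of the key {A, B}, and {A}⁺ contains the non-prime attribute {E} — a partial dependency, so 2NF is violated.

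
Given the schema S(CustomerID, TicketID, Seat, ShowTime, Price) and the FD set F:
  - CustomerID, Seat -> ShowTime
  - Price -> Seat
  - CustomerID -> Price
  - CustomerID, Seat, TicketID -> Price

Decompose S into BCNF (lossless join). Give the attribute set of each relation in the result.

Candidate key of the original relation: {CustomerID, TicketID}.
Within {CustomerID, Price, Seat, ShowTime, TicketID}: {CustomerID, Seat}⁺ ∩ {CustomerID, Price, Seat, ShowTime, TicketID} = {CustomerID, Price, Seat, ShowTime}, not the whole set, so CustomerID, Seat -> Price, ShowTime violates BCNF; decompose into {CustomerID, Price, Seat, ShowTime} and {CustomerID, Seat, TicketID}.
Within {CustomerID, Price, Seat, ShowTime}: {Price}⁺ ∩ {CustomerID, Price, Seat, ShowTime} = {Price, Seat}, not the whole set, so Price -> Seat violates BCNF; decompose into {Price, Seat} and {CustomerID, Price, ShowTime}.
{Price, Seat} has no BCNF violation.
{CustomerID, Price, ShowTime} has no BCNF violation.
Within {CustomerID, Seat, TicketID}: {CustomerID}⁺ ∩ {CustomerID, Seat, TicketID} = {CustomerID, Seat}, not the whole set, so CustomerID -> Seat violates BCNF; decompose into {CustomerID, Seat} and {CustomerID, TicketID}.
{CustomerID, Seat} has no BCNF violation.
{CustomerID, TicketID} has no BCNF violation.

{CustomerID, Price, ShowTime}; {CustomerID, Seat}; {CustomerID, TicketID}; {Price, Seat}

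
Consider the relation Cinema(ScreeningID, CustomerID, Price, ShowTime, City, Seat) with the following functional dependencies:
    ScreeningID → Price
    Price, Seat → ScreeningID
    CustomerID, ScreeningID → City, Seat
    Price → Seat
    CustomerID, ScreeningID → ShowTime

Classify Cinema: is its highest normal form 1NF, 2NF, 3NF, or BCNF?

1NF

Candidate keys: {CustomerID, Price}, {CustomerID, ScreeningID}. Prime attributes: {CustomerID, Price, ScreeningID}.
For ScreeningID → Price we have {ScreeningID}⁺ = {Price, ScreeningID, Seat}; {ScreeningID} is not a superkey, so BCNF fails.
Price → Seat has non-prime {Seat} on the right and a non-superkey on the left, so 3NF fails.
{Price} is a proper subset of the key {CustomerID, Price}, and {Price}⁺ contains the non-prime attribute {Seat} — a partial dependency, so 2NF is violated.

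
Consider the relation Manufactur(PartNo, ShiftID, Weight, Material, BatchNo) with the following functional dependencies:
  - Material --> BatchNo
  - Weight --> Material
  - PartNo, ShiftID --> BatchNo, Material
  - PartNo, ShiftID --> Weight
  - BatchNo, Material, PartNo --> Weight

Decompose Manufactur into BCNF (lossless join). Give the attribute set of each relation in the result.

{BatchNo, Material}; {Material, Weight}; {PartNo, ShiftID, Weight}

Candidate key of the original relation: {PartNo, ShiftID}.
{BatchNo, Material, PartNo, ShiftID, Weight}: {Material} determines {BatchNo, Material} here but is not a superkey — split on Material --> BatchNo, giving {BatchNo, Material} and {Material, PartNo, ShiftID, Weight}.
{BatchNo, Material} is in BCNF.
{Material, PartNo, ShiftID, Weight}: {Weight} determines {Material, Weight} here but is not a superkey — split on Weight --> Material, giving {Material, Weight} and {PartNo, ShiftID, Weight}.
{Material, Weight} is in BCNF.
{PartNo, ShiftID, Weight} is in BCNF.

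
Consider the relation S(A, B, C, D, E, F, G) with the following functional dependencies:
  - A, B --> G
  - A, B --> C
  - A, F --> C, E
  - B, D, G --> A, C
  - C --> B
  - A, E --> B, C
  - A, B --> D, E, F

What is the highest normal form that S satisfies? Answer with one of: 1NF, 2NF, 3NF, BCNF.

Candidate keys: {A, B}, {A, C}, {A, E}, {A, F}, {B, D, G}, {C, D, G}. Prime attributes: {A, B, C, D, E, F, G}.
C --> B: {C}⁺ = {B, C}, which is not all of the attributes, so the left side is not a superkey — BCNF is violated.
Its right-hand attributes {B} are all prime, as are those of every other non-superkey FD — the relation is in 3NF.

3NF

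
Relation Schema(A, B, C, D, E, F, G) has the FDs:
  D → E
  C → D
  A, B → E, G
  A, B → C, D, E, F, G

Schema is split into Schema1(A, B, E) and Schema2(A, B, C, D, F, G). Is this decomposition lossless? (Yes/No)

Yes

Schema1 ∩ Schema2 = {A, B}; its closure under F is {A, B, C, D, E, F, G}.
Schema1 is contained in that closure, so Schema1 ∩ Schema2 → Schema1 holds and the join is lossless.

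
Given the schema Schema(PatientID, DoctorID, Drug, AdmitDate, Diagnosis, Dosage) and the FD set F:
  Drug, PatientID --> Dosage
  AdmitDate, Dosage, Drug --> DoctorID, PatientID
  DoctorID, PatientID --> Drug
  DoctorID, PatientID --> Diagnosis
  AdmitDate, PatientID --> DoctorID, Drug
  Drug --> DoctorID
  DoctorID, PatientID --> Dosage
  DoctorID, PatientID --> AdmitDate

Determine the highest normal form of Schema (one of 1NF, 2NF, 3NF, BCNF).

Candidate keys: {AdmitDate, Dosage, Drug}, {AdmitDate, PatientID}, {DoctorID, PatientID}, {Drug, PatientID}. Prime attributes: {AdmitDate, DoctorID, Dosage, Drug, PatientID}.
Drug --> DoctorID: {Drug}⁺ = {DoctorID, Drug}, which is not all of the attributes, so the left side is not a superkey — BCNF is violated.
Since {DoctorID} ⊆ prime attributes and every other non-superkey FD also has a prime right side, the schema is in 3NF.

3NF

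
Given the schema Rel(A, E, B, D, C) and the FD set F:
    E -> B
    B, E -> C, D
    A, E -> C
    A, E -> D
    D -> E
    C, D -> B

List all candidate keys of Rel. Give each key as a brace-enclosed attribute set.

{A} never appears on the right of any FD, so every key must include it.
Closure of {A, D} is {A, B, C, D, E}, the whole schema; {A, D} is a candidate key.
Closure of {A, E} is {A, B, C, D, E}, the whole schema; {A, E} is a candidate key.
These are minimal and exhaustive — every other superkey contains one of them.

{A, D}, {A, E}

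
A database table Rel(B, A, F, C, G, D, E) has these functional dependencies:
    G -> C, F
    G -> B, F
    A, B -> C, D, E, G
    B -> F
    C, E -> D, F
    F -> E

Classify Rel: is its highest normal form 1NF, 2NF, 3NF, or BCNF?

1NF

Candidate keys: {A, B}, {A, G}. Prime attributes: {A, B, G}.
G -> C, F breaks BCNF: {G}⁺ = {B, C, D, E, F, G}, so {G} is not a superkey.
G -> C, F has non-prime {C, F} on the right and a non-superkey on the left, so 3NF fails.
The proper key subset {B} of {A, B} determines non-prime {E, F}, so the relation is not even in 2NF.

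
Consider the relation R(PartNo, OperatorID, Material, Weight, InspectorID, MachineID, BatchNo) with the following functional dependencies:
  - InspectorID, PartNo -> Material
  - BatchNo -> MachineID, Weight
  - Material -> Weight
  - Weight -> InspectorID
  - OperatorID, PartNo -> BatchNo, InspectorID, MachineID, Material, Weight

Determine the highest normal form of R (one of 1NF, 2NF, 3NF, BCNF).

Candidate key: {OperatorID, PartNo}. Prime attributes: {OperatorID, PartNo}.
InspectorID, PartNo -> Material breaks BCNF: {InspectorID, PartNo}⁺ = {InspectorID, Material, PartNo, Weight}, so {InspectorID, PartNo} is not a superkey.
Because {Material} is non-prime and the left side of InspectorID, PartNo -> Material is not a superkey, the relation is not in 3NF.
Checking every proper subset of each key, none determines a non-prime attribute — 2NF is satisfied.

2NF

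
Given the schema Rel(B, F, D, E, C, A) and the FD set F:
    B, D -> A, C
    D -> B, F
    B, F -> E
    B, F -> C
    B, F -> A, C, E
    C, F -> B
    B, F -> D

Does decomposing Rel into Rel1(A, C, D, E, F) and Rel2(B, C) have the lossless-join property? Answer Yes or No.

The shared attributes are {C} and {C}⁺ = {C}.
The closure covers neither Rel1 nor Rel2 entirely; the join is not lossless.

No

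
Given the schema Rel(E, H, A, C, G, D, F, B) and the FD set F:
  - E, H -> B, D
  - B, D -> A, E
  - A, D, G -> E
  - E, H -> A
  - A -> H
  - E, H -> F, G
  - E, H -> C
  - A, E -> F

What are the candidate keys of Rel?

{A, E}⁺ = {A, B, C, D, E, F, G, H} — all of the relation — so {A, E} is a candidate key.
{B, D}⁺ = {A, B, C, D, E, F, G, H} — all of the relation — so {B, D} is a candidate key.
{E, H}⁺ = {A, B, C, D, E, F, G, H} — all of the relation — so {E, H} is a candidate key.
{A, D, G}⁺ = {A, B, C, D, E, F, G, H} — all of the relation — so {A, D, G} is a candidate key.
Any other superkey properly contains one of these, so there are no further candidate keys.

{A, D, G}, {A, E}, {B, D}, {E, H}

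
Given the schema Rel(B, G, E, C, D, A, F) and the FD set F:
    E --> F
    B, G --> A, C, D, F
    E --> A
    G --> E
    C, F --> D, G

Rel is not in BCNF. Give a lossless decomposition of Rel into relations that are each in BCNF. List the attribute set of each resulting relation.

{A, E, F}; {B, C, G}; {C, D, G}; {E, G}

Candidate keys of the original relation: {B, C, E}, {B, C, F}, {B, G}.
{A, B, C, D, E, F, G}: {E} determines {A, E, F} here but is not a superkey — split on E --> A, F, giving {A, E, F} and {B, C, D, E, G}.
{A, E, F} has no BCNF violation.
{B, C, D, E, G}: {G} determines {E, G} here but is not a superkey — split on G --> E, giving {E, G} and {B, C, D, G}.
{E, G} has no BCNF violation.
{B, C, D, G}: {C, G} determines {C, D, G} here but is not a superkey — split on C, G --> D, giving {C, D, G} and {B, C, G}.
{C, D, G} has no BCNF violation.
{B, C, G} has no BCNF violation.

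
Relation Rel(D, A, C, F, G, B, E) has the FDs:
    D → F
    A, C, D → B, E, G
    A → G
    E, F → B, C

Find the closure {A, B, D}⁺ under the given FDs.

Start with {A, B, D}.
D → F applies; add {F} → now {A, B, D, F}.
A → G applies; add {G} → now {A, B, D, F, G}.
No further FD applies.

{A, B, D, F, G}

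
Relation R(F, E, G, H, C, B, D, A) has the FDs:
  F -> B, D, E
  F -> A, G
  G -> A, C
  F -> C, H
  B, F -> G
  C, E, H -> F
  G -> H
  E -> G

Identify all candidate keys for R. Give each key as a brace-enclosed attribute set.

{E}⁺ = {A, B, C, D, E, F, G, H} — all of the relation — so {E} is a candidate key.
{F}⁺ = {A, B, C, D, E, F, G, H} — all of the relation — so {F} is a candidate key.
These are minimal and exhaustive — every other superkey contains one of them.

{E}, {F}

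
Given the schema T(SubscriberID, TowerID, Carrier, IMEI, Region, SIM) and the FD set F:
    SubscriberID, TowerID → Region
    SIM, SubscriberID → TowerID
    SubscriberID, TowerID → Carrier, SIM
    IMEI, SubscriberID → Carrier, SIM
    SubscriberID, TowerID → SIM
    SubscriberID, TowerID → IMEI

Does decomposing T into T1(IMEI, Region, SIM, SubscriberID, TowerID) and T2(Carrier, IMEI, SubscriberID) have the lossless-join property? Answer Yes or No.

Yes

T1 ∩ T2 = {IMEI, SubscriberID}; its closure under F is {Carrier, IMEI, Region, SIM, SubscriberID, TowerID}.
T1 is contained in that closure, so T1 ∩ T2 → T1 holds and the join is lossless.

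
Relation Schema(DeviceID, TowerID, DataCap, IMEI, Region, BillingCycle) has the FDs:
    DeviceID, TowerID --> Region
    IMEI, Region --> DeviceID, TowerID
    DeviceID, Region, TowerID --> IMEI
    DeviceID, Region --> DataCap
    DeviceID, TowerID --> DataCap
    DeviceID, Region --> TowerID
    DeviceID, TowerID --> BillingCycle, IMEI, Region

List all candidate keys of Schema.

Closure of {DeviceID, Region} is {BillingCycle, DataCap, DeviceID, IMEI, Region, TowerID}, the whole schema; {DeviceID, Region} is a candidate key.
Closure of {DeviceID, TowerID} is {BillingCycle, DataCap, DeviceID, IMEI, Region, TowerID}, the whole schema; {DeviceID, TowerID} is a candidate key.
Closure of {IMEI, Region} is {BillingCycle, DataCap, DeviceID, IMEI, Region, TowerID}, the whole schema; {IMEI, Region} is a candidate key.
These are minimal and exhaustive — every other superkey contains one of them.

{DeviceID, Region}, {DeviceID, TowerID}, {IMEI, Region}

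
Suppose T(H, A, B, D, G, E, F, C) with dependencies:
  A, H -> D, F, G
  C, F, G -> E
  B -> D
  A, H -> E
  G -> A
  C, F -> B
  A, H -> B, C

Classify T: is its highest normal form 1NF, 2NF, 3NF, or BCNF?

2NF

Candidate keys: {A, H}, {G, H}. Prime attributes: {A, G, H}.
C, F, G -> E breaks BCNF: {C, F, G}⁺ = {A, B, C, D, E, F, G}, so {C, F, G} is not a superkey.
Because {E} is non-prime and the left side of C, F, G -> E is not a superkey, the relation is not in 3NF.
No proper subset of a key has a non-prime attribute in its closure, so there is no partial dependency; 2NF holds.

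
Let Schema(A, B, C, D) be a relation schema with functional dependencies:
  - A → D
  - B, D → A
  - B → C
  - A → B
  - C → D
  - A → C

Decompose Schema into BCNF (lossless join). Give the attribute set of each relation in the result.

Candidate keys of the original relation: {A}, {B}.
{A, B, C, D}: {C} determines {C, D} here but is not a superkey — split on C → D, giving {C, D} and {A, B, C}.
{C, D} is in BCNF.
{A, B, C} is in BCNF.

{A, B, C}; {C, D}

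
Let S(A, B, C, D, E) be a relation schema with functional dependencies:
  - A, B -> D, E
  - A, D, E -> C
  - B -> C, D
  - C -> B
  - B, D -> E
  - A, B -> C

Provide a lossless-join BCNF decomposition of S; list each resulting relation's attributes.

{A, B}; {B, C, D, E}

Candidate keys of the original relation: {A, B}, {A, C}, {A, D, E}.
Within {A, B, C, D, E}: {B}⁺ ∩ {A, B, C, D, E} = {B, C, D, E}, not the whole set, so B -> C, D, E violates BCNF; decompose into {B, C, D, E} and {A, B}.
{B, C, D, E} is in BCNF.
{A, B} is in BCNF.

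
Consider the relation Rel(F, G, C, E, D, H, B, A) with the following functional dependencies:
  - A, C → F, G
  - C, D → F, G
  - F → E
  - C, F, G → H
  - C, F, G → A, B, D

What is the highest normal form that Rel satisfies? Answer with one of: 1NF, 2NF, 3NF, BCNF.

1NF

Candidate keys: {A, C}, {C, D}, {C, F, G}. Prime attributes: {A, C, D, F, G}.
F → E breaks BCNF: {F}⁺ = {E, F}, so {F} is not a superkey.
F → E has non-prime {E} on the right and a non-superkey on the left, so 3NF fails.
The proper key subset {F} of {C, F, G} determines non-prime {E}, so the relation is not even in 2NF.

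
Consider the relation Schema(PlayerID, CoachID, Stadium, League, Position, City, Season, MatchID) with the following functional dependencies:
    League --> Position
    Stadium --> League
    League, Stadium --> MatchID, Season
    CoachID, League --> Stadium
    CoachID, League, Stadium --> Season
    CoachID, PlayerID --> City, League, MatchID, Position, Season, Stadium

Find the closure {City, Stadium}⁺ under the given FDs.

{City, League, MatchID, Position, Season, Stadium}

Start with {City, Stadium}.
Stadium --> League applies; add {League} → now {City, League, Stadium}.
League, Stadium --> MatchID, Season applies; add {MatchID, Season} → now {City, League, MatchID, Season, Stadium}.
League --> Position applies; add {Position} → now {City, League, MatchID, Position, Season, Stadium}.
No further FD applies.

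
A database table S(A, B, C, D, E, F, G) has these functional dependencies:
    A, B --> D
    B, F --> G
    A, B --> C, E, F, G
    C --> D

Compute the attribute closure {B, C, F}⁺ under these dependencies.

{B, C, D, F, G}

Start with {B, C, F}.
B, F --> G applies; add {G} → now {B, C, F, G}.
C --> D applies; add {D} → now {B, C, D, F, G}.
No further FD applies.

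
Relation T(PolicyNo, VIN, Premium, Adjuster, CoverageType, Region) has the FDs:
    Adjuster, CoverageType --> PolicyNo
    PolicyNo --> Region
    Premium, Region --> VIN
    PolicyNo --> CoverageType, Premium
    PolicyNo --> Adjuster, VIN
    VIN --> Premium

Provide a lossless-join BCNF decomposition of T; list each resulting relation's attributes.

Candidate keys of the original relation: {Adjuster, CoverageType}, {PolicyNo}.
Within {Adjuster, CoverageType, PolicyNo, Premium, Region, VIN}: {Premium, Region}⁺ ∩ {Adjuster, CoverageType, PolicyNo, Premium, Region, VIN} = {Premium, Region, VIN}, not the whole set, so Premium, Region --> VIN violates BCNF; decompose into {Premium, Region, VIN} and {Adjuster, CoverageType, PolicyNo, Premium, Region}.
Within {Premium, Region, VIN}: {VIN}⁺ ∩ {Premium, Region, VIN} = {Premium, VIN}, not the whole set, so VIN --> Premium violates BCNF; decompose into {Premium, VIN} and {Region, VIN}.
{Premium, VIN} is in BCNF.
{Region, VIN} is in BCNF.
{Adjuster, CoverageType, PolicyNo, Premium, Region} is in BCNF.

{Adjuster, CoverageType, PolicyNo, Premium, Region}; {Premium, VIN}; {Region, VIN}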